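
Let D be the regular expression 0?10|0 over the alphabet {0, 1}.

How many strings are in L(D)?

3

The expression has no Kleene star, so L(D) is finite. Expanding the alternatives gives {0, 10, 010}.
That is 1 of length 1, 1 of length 2, 1 of length 3: 3 strings in all.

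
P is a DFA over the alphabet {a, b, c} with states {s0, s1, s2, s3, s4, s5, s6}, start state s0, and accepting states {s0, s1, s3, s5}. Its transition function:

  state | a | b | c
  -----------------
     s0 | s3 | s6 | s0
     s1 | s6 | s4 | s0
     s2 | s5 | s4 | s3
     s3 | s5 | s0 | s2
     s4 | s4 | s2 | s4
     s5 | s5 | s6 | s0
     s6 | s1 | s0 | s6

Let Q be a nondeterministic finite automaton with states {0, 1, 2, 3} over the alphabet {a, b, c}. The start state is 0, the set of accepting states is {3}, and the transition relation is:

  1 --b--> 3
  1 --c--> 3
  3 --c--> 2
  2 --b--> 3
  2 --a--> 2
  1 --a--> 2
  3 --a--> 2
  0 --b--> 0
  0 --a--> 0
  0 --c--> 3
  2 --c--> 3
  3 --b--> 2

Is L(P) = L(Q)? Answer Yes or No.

The empty string ε is accepted by P but rejected by Q.
So L(P) ≠ L(Q).

No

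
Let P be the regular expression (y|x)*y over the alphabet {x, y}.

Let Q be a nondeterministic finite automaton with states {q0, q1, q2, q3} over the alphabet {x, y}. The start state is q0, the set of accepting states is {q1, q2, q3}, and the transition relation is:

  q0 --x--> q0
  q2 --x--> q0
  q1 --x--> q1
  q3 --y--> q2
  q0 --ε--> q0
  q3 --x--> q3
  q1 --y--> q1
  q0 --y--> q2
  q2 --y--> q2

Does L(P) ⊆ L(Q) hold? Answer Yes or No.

Converting the expression P to a DFA (subset construction, then merging equivalent states) gives the minimal DFA with states {p0, p1}, start state p0, accepting states {p1} and transitions p0: x→p0, y→p1; p1: x→p0, y→p1.
Exploring the product automaton P × Q from the start pair (p0, q0), following both machines on each input symbol, reaches 2 state pairs: (p0, q0), (p1, q2).
P accepts in {p1} and Q accepts in {q1, q2, q3}. The reachable pairs whose P-component is accepting are (p1, q2); in each of them the Q-component is accepting too, so the product for L(P) \ L(Q) (P-component accepting, Q-component rejecting) has no reachable accepting pair and the difference is empty.
Hence every string in L(P) is also in L(Q).

Yes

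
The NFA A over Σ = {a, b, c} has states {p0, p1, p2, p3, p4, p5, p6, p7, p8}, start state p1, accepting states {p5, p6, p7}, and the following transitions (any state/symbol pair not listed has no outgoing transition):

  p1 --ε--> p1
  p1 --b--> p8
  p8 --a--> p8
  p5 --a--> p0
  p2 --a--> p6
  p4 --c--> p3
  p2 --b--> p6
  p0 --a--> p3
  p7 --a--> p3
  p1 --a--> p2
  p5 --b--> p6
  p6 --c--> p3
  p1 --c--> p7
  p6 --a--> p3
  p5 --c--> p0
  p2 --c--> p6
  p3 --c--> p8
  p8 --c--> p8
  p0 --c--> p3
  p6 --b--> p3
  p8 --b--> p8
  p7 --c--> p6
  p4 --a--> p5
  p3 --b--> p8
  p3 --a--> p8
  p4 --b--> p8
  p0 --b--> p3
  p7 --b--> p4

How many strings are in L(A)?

The useful subgraph on states {p1, p2, p4, p5, p6, p7} is acyclic, so L(A) is finite; the longest accepting path visits 5 useful states, giving maximum string length 4.
Counting accepting paths from p1 by length: 1 of length 1, 4 of length 2, 1 of length 3, 1 of length 4. Total 7.

7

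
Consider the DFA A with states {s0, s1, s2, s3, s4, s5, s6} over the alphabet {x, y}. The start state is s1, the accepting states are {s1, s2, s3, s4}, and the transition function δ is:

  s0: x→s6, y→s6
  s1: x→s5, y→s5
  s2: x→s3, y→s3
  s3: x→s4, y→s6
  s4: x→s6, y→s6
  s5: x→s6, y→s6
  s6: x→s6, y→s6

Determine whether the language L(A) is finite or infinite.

finite

The useful states (reachable from s1 and able to reach an accepting state) are {s1}.
Restricted to these states the transition graph has no cycle, so every accepting path has bounded length and L is finite.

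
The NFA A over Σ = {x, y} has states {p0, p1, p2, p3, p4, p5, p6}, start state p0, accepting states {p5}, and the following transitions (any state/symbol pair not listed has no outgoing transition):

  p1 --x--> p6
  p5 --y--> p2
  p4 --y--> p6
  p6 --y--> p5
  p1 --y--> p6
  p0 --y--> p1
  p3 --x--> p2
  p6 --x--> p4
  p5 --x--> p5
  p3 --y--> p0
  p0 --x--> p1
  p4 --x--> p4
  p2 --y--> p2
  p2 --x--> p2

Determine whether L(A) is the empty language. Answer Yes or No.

The string xxy is accepted: the run p0 → p1 → p6 → p5 ends in the accepting state p5.
Since at least one string is accepted, L(A) is not empty.

No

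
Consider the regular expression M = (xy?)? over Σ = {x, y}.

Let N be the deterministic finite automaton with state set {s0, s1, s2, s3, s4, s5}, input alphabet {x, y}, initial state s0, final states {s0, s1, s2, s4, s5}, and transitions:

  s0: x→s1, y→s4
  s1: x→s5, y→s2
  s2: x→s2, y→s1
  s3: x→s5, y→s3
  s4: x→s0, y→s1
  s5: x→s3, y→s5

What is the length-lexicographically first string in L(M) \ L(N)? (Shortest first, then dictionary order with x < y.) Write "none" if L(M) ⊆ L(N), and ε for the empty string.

none

Converting the expression M to a DFA (subset construction, then merging equivalent states) gives the minimal DFA with states {m0, m1, m2, m3}, start state m0, accepting states {m0, m1, m3} and transitions m0: x→m1, y→m2; m1: x→m2, y→m3; m2: x→m2, y→m2; m3: x→m2, y→m2.
Exploring the product automaton M × N from the start pair (m0, s0), following both machines on each input symbol, reaches 9 state pairs: (m0, s0), (m1, s1), (m2, s4), (m2, s5), (m3, s2), (m2, s0), (m2, s1), (m2, s3), (m2, s2).
M accepts in {m0, m1, m3} and N accepts in {s0, s1, s2, s4, s5}. The reachable pairs whose M-component is accepting are (m0, s0), (m1, s1), (m3, s2); in each of them the N-component is accepting too, so the product for L(M) \ L(N) (M-component accepting, N-component rejecting) has no reachable accepting pair and the difference is empty.
So every string accepted by M is also accepted by N: L(M) \ L(N) = ∅ and there is no such string.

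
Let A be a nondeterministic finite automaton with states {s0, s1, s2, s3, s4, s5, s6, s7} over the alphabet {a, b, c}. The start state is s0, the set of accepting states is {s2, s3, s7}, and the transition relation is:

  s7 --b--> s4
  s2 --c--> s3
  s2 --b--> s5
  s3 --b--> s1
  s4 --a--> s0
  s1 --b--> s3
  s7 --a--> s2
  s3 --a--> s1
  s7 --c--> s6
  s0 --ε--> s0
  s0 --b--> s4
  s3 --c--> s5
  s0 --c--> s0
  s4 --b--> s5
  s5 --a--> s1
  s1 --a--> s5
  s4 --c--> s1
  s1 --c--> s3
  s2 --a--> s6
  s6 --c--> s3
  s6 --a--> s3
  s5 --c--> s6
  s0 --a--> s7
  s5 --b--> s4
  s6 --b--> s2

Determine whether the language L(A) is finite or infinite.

State s0 is reachable from the start and can reach an accepting state, and it lies on the cycle s0 → s0.
Traversing that cycle any number of times yields accepted strings of unbounded length, so the language is infinite.

infinite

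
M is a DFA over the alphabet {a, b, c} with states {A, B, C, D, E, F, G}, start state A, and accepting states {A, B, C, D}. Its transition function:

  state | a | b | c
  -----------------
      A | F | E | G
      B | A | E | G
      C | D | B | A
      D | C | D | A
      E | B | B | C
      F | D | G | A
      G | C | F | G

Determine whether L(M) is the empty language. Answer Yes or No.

No

The empty string ε is accepted: the run A ends in the accepting state A.
Since at least one string is accepted, L(M) is not empty.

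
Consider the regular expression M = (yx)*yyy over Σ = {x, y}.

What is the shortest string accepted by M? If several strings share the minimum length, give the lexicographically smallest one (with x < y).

By inspection of the expression, no string of length less than 3 matches, and yyy is the lexicographically first match of length 3.

yyy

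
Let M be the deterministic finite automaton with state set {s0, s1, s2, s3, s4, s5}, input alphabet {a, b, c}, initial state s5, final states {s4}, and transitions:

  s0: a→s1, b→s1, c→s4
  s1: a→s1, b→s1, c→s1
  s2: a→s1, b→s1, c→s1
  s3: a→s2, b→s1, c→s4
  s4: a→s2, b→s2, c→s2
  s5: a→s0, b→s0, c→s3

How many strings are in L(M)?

The useful subgraph on states {s0, s3, s4, s5} is acyclic, so L(M) is finite; the longest accepting path visits 3 useful states, giving maximum string length 2.
Counting accepting paths from s5 by length: 3 of length 2. Total 3.

3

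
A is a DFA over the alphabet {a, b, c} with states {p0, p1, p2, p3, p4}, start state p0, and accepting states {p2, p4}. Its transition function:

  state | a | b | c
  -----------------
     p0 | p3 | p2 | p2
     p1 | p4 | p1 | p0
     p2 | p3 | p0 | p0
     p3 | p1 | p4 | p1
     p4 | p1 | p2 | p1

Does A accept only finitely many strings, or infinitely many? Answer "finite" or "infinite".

infinite

State p0 is reachable from the start and can reach an accepting state, and it lies on the cycle p0 → p2 → p0.
Traversing that cycle any number of times yields accepted strings of unbounded length, so the language is infinite.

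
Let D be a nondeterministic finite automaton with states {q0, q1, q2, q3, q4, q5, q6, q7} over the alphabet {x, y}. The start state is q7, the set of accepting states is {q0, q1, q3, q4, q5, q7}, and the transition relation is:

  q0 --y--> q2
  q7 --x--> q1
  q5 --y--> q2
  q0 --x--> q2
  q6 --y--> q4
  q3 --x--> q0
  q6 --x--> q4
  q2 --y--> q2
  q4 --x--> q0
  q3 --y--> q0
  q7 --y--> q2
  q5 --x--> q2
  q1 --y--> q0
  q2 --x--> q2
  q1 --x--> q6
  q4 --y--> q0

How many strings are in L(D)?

The useful subgraph on states {q0, q1, q4, q6, q7} is acyclic, so L(D) is finite; the longest accepting path visits 5 useful states, giving maximum string length 4.
Counting accepting paths from q7 by length: 1 of length 0, 1 of length 1, 1 of length 2, 2 of length 3, 4 of length 4. Total 9.

9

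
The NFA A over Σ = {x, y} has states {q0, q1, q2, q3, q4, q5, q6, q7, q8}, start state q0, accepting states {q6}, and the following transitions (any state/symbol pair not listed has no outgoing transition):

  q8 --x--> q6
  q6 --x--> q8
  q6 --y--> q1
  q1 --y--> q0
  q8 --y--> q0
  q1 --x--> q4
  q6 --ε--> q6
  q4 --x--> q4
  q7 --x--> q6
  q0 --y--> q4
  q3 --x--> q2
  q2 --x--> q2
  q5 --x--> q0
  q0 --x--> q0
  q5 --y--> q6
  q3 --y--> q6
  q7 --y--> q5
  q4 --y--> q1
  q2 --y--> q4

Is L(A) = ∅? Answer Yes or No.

Yes

The states reachable from the start state are {q0, q1, q4}.
None of the accepting states {q6} is reachable, so no string is accepted and L(A) = ∅.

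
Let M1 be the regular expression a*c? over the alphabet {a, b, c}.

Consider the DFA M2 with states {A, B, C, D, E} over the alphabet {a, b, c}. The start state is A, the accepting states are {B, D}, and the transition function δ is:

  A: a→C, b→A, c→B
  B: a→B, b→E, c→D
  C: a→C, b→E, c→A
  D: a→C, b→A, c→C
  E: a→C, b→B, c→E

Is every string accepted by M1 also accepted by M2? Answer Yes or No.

The empty string ε is in L(M1) but not in L(M2).
So L(M1) ⊄ L(M2).

No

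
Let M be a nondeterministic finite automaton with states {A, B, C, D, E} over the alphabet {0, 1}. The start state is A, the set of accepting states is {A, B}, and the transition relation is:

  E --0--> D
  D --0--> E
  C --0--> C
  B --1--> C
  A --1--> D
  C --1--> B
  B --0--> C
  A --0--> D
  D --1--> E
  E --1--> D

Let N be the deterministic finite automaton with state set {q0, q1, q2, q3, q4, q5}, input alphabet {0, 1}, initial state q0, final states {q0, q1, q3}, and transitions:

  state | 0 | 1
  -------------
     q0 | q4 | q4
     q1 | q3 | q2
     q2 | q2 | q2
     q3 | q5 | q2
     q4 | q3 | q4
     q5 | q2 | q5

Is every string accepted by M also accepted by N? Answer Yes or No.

Exploring the product automaton M × N from the start pair (A, q0), following both machines on each input symbol, reaches 9 state pairs: (A, q0), (D, q4), (E, q3), (E, q4), (D, q5), (D, q2), (D, q3), (E, q2), (E, q5).
M accepts in {A, B} and N accepts in {q0, q1, q3}. The reachable pairs whose M-component is accepting are (A, q0); in each of them the N-component is accepting too, so the product for L(M) \ L(N) (M-component accepting, N-component rejecting) has no reachable accepting pair and the difference is empty.
Hence every string in L(M) is also in L(N).

Yes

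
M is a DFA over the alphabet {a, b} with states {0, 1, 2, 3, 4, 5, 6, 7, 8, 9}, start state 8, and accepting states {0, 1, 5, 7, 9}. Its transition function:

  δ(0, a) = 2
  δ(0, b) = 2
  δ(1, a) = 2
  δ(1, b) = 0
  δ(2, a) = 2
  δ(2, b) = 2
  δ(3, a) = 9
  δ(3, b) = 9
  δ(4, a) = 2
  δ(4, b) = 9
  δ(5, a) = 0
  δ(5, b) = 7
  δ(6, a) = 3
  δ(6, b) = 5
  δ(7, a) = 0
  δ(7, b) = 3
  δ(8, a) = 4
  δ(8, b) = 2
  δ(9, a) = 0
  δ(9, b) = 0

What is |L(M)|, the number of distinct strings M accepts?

3

The useful subgraph on states {0, 4, 8, 9} is acyclic, so L(M) is finite; the longest accepting path visits 4 useful states, giving maximum string length 3.
Counting accepting paths from 8 by length: 1 of length 2, 2 of length 3. Total 3.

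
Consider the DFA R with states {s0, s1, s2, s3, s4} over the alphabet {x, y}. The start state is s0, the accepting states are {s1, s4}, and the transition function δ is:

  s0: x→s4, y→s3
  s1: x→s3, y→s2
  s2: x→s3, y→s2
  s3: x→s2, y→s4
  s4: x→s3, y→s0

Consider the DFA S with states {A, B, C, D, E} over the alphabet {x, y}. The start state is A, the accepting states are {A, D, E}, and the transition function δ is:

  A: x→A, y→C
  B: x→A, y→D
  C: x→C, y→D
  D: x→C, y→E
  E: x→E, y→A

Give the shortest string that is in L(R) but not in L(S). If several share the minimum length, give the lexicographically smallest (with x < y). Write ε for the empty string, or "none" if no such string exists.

xxy

The string xxy is accepted by R but not by S.
No shorter string lies in the difference, and xxy is the lexicographically first length-3 string in L(R) \ L(S).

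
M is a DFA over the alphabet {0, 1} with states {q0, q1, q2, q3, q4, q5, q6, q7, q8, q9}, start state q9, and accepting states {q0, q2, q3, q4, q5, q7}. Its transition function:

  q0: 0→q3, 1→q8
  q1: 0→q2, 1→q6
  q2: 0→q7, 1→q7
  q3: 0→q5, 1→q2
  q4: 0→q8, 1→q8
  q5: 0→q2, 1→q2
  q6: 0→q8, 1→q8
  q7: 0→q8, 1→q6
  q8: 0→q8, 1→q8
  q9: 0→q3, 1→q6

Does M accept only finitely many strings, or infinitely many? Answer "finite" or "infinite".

finite

The useful states (reachable from q9 and able to reach an accepting state) are {q2, q3, q5, q7, q9}.
Restricted to these states the transition graph has no cycle, so every accepting path has bounded length and L is finite.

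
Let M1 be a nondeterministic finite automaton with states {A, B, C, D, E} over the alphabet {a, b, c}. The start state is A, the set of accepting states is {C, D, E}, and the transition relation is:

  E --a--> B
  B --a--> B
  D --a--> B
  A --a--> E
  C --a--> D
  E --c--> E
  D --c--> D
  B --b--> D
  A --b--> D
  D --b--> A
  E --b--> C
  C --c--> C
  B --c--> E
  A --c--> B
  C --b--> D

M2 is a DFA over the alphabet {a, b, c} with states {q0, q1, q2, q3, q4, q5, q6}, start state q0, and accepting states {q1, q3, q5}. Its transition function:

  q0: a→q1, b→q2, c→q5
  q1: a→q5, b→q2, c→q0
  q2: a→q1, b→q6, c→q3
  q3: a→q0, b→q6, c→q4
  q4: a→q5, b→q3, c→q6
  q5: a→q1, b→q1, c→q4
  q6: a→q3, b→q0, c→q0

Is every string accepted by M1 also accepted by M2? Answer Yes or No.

The string b is in L(M1) but not in L(M2).
So L(M1) ⊄ L(M2).

No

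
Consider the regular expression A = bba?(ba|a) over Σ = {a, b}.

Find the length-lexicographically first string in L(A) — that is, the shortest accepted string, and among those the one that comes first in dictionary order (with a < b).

bba

By inspection of the expression, no string of length less than 3 matches, and bba is the lexicographically first match of length 3.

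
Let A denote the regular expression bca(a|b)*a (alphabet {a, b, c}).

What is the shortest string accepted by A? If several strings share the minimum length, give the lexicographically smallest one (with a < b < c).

By inspection of the expression, no string of length less than 4 matches, and bcaa is the lexicographically first match of length 4.

bcaa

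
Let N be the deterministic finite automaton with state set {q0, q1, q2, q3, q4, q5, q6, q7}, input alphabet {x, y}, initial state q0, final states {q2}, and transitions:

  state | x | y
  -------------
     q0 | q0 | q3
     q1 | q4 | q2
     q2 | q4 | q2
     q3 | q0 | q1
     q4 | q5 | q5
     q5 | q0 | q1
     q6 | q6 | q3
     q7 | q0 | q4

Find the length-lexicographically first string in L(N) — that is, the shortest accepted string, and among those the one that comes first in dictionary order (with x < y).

yyy

A breadth-first search from q0 reaches an accepting state first via the path q0 → q3 → q1 → q2 on input yyy.
No string of length < 3 is accepted (BFS exhausts all shorter strings without reaching an accepting state), and yyy is the lexicographically least accepting string of length 3.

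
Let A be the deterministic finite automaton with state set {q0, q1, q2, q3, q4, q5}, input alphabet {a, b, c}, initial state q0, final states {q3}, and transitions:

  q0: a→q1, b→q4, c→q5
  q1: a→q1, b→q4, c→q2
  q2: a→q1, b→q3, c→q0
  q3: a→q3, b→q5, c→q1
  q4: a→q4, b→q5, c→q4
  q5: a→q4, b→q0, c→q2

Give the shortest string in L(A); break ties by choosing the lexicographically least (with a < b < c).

A breadth-first search from q0 reaches an accepting state first via the path q0 → q1 → q2 → q3 on input acb.
No string of length < 3 is accepted (BFS exhausts all shorter strings without reaching an accepting state), and acb is the lexicographically least accepting string of length 3.

acb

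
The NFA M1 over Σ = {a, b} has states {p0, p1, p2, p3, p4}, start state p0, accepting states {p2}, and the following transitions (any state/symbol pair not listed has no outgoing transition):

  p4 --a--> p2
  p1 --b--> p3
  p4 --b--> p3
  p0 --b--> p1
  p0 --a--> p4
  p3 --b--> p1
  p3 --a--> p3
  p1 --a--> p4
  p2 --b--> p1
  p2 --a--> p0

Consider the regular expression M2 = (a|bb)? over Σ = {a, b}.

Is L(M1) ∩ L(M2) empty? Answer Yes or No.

Yes

Converting the expression M2 to a DFA (subset construction, then merging equivalent states) gives the minimal DFA with states {r0, r1, r2, r3}, start state r0, accepting states {r0, r1} and transitions r0: a→r1, b→r2; r1: a→r3, b→r3; r2: a→r3, b→r1; r3: a→r3, b→r3.
Exploring the product automaton M1 × M2 from the start pair (p0, r0), following both machines on each input symbol, reaches 9 state pairs: (p0, r0), (p4, r1), (p1, r2), (p2, r3), (p3, r3), (p4, r3), (p3, r1), (p0, r3), (p1, r3).
M1 accepts in {p2} and M2 accepts in {r0, r1}; no reachable pair has both components accepting, so no string drives both machines to acceptance simultaneously and L(M1) ∩ L(M2) = ∅.
So no string is accepted by both, and the intersection is empty.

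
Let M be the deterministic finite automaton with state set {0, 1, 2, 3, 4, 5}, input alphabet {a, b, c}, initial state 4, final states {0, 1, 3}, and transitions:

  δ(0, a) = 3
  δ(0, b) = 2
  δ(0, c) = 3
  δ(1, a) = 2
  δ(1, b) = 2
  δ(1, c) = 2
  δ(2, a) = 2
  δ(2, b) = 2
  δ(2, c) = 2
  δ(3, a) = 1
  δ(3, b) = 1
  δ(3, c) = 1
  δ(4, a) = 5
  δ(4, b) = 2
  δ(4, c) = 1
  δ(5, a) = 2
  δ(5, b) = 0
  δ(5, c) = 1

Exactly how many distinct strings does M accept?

11

The useful subgraph on states {0, 1, 3, 4, 5} is acyclic, so L(M) is finite; the longest accepting path visits 5 useful states, giving maximum string length 4.
Counting accepting paths from 4 by length: 1 of length 1, 2 of length 2, 2 of length 3, 6 of length 4. Total 11.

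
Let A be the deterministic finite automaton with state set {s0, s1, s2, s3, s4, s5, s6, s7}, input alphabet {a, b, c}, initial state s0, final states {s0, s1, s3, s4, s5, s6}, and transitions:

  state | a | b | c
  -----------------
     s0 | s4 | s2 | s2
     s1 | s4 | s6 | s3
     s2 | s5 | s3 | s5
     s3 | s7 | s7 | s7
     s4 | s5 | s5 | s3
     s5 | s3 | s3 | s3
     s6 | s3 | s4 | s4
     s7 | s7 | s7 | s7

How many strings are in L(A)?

29

The useful subgraph on states {s0, s2, s3, s4, s5} is acyclic, so L(A) is finite; the longest accepting path visits 4 useful states, giving maximum string length 3.
Counting accepting paths from s0 by length: 1 of length 0, 1 of length 1, 9 of length 2, 18 of length 3. Total 29.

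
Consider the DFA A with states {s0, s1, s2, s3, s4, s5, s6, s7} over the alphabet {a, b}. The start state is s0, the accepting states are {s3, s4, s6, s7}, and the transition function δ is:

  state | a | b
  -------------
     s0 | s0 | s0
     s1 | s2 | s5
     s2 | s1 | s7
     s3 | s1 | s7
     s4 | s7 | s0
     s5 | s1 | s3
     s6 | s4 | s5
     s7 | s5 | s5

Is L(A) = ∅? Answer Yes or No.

Yes

The states reachable from the start state are {s0}.
None of the accepting states {s3, s4, s6, s7} is reachable, so no string is accepted and L(A) = ∅.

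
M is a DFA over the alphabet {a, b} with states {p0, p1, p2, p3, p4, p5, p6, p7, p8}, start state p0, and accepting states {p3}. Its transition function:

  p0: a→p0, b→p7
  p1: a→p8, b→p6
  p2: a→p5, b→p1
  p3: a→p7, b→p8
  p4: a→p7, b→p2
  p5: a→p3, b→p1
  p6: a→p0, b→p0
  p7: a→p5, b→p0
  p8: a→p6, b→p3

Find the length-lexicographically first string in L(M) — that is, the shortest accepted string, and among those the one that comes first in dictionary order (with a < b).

baa

A breadth-first search from p0 reaches an accepting state first via the path p0 → p7 → p5 → p3 on input baa.
No string of length < 3 is accepted (BFS exhausts all shorter strings without reaching an accepting state), and baa is the lexicographically least accepting string of length 3.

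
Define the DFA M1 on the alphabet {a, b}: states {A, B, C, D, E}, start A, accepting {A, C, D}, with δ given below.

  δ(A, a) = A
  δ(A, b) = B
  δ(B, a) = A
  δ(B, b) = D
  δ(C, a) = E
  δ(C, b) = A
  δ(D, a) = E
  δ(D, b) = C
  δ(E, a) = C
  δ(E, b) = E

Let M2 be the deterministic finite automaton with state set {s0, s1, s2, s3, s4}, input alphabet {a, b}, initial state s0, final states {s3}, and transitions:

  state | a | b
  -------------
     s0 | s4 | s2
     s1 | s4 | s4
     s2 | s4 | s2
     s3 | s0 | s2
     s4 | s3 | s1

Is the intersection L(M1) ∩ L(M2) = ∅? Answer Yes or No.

The string aa is accepted by both M1 and M2.
Hence L(M1) ∩ L(M2) ≠ ∅.

No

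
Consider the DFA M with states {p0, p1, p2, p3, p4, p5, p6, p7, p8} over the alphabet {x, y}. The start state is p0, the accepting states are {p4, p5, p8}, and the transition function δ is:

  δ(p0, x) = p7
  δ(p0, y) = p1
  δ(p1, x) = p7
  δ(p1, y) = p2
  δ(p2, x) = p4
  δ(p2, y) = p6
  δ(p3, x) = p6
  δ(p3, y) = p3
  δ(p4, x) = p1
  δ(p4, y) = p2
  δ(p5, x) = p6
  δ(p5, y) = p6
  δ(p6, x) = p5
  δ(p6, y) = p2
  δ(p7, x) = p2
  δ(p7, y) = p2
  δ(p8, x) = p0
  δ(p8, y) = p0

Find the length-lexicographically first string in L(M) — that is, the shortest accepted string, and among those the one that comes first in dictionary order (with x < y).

A breadth-first search from p0 reaches an accepting state first via the path p0 → p7 → p2 → p4 on input xxx.
No string of length < 3 is accepted (BFS exhausts all shorter strings without reaching an accepting state), and xxx is the lexicographically least accepting string of length 3.

xxx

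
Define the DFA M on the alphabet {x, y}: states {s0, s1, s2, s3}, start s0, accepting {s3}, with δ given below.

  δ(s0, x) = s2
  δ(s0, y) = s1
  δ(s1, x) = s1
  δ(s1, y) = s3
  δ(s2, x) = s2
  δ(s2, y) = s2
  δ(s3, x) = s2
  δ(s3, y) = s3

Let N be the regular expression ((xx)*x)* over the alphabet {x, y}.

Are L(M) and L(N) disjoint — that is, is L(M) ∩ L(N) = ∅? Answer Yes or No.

Yes

Converting the expression N to a DFA (subset construction, then merging equivalent states) gives the minimal DFA with states {n0, n1}, start state n0, accepting states {n0} and transitions n0: x→n0, y→n1; n1: x→n1, y→n1.
Exploring the product automaton M × N from the start pair (s0, n0), following both machines on each input symbol, reaches 5 state pairs: (s0, n0), (s2, n0), (s1, n1), (s2, n1), (s3, n1).
M accepts in {s3} and N accepts in {n0}; no reachable pair has both components accepting, so no string drives both machines to acceptance simultaneously and L(M) ∩ L(N) = ∅.
So no string is accepted by both, and the intersection is empty.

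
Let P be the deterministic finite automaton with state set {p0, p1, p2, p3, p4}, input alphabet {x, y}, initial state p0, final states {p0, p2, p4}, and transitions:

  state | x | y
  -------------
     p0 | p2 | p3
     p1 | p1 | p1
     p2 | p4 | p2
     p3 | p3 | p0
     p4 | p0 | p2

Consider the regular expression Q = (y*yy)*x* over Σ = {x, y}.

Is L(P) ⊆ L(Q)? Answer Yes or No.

No

The string xy is in L(P) but not in L(Q).
So L(P) ⊄ L(Q).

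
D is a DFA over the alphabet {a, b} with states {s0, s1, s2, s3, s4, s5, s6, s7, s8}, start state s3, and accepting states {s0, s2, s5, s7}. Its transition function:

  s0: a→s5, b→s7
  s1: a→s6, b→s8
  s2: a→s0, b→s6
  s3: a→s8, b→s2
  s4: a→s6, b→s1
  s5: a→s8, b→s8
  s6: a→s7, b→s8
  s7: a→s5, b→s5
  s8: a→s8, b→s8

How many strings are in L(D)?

The useful subgraph on states {s0, s2, s3, s5, s6, s7} is acyclic, so L(D) is finite; the longest accepting path visits 5 useful states, giving maximum string length 4.
Counting accepting paths from s3 by length: 1 of length 1, 1 of length 2, 3 of length 3, 4 of length 4. Total 9.

9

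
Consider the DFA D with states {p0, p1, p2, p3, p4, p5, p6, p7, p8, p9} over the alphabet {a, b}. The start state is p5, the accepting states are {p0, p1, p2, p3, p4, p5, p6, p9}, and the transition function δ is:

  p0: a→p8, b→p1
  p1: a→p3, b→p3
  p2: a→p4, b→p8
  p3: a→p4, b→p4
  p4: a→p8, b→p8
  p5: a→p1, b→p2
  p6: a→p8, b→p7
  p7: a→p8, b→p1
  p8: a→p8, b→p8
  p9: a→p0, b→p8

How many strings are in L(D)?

The useful subgraph on states {p1, p2, p3, p4, p5} is acyclic, so L(D) is finite; the longest accepting path visits 4 useful states, giving maximum string length 3.
Counting accepting paths from p5 by length: 1 of length 0, 2 of length 1, 3 of length 2, 4 of length 3. Total 10.

10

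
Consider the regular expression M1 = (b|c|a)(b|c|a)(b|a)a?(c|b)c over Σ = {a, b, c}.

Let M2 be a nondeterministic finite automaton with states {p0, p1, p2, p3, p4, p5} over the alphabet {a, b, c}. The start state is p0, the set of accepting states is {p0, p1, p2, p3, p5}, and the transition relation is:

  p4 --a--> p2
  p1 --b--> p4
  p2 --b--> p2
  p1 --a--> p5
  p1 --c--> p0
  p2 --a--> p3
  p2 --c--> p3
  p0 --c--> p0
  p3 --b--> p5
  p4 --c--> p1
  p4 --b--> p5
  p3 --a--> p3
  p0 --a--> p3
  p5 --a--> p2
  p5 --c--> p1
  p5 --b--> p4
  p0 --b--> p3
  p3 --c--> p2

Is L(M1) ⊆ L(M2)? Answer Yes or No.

Yes

Converting the expression M1 to a DFA (subset construction, then merging equivalent states) gives the minimal DFA with states {r0, r1, r2, r3, r4, r5, r6, r7}, start state r0, accepting states {r7} and transitions r0: a→r1, b→r1, c→r1; r1: a→r2, b→r2, c→r2; r2: a→r3, b→r3, c→r4; r3: a→r5, b→r6, c→r6; r4: a→r4, b→r4, c→r4; r5: a→r4, b→r6, c→r6; r6: a→r4, b→r4, c→r7; r7: a→r4, b→r4, c→r4.
Exploring the product automaton M1 × M2 from the start pair (r0, p0), following both machines on each input symbol, reaches 28 state pairs: (r0, p0), (r1, p3), (r1, p0), (r2, p3), (r2, p5), (r2, p2), (r2, p0), (r3, p3), (r3, p5), (r4, p2), (r3, p2), (r3, p4), (r4, p1), (r4, p3), (r4, p0), (r5, p3), (r6, p5), (r6, p2), (r5, p2), (r6, p4), (r6, p1), (r6, p3), (r4, p5), (r4, p4), (r7, p1), (r7, p3), (r7, p0), (r7, p2).
M1 accepts in {r7} and M2 accepts in {p0, p1, p2, p3, p5}. The reachable pairs whose M1-component is accepting are (r7, p1), (r7, p3), (r7, p0), (r7, p2); in each of them the M2-component is accepting too, so the product for L(M1) \ L(M2) (M1-component accepting, M2-component rejecting) has no reachable accepting pair and the difference is empty.
Hence every string in L(M1) is also in L(M2).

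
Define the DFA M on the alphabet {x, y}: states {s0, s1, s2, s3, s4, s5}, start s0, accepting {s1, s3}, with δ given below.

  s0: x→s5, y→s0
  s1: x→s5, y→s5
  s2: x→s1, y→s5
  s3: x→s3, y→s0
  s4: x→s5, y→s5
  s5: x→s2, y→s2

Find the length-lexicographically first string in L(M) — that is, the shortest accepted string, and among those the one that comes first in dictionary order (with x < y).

xxx

A breadth-first search from s0 reaches an accepting state first via the path s0 → s5 → s2 → s1 on input xxx.
No string of length < 3 is accepted (BFS exhausts all shorter strings without reaching an accepting state), and xxx is the lexicographically least accepting string of length 3.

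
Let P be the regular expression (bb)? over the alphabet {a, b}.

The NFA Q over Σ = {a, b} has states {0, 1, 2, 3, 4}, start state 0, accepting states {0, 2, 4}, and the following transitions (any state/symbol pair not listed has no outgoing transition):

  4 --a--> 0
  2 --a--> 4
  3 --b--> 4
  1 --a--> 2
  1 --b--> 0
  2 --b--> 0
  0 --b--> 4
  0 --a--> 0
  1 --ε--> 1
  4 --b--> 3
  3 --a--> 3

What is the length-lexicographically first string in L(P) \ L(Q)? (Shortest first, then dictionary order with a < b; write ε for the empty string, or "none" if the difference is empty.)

The string bb is accepted by P but not by Q.
No shorter string lies in the difference, and bb is the lexicographically first length-2 string in L(P) \ L(Q).

bb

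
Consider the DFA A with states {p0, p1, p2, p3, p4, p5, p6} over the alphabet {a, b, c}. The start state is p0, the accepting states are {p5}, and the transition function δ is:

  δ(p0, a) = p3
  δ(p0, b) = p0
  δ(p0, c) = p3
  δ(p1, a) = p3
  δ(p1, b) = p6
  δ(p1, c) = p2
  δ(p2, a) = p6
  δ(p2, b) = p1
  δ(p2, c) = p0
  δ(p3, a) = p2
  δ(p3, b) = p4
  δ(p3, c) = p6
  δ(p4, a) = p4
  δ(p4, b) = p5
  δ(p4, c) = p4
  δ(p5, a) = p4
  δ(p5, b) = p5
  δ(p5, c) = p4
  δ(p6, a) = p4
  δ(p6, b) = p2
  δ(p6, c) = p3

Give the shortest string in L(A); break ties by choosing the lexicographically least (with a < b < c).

abb

A breadth-first search from p0 reaches an accepting state first via the path p0 → p3 → p4 → p5 on input abb.
No string of length < 3 is accepted (BFS exhausts all shorter strings without reaching an accepting state), and abb is the lexicographically least accepting string of length 3.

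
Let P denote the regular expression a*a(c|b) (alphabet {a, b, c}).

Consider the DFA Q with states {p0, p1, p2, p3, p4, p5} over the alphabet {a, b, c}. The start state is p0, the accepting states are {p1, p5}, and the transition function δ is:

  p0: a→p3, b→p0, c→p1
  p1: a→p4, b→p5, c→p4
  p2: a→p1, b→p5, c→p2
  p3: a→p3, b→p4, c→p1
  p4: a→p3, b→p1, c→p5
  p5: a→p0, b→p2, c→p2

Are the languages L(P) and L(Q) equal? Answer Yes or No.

The string ab is accepted by P but rejected by Q.
So L(P) ≠ L(Q).

No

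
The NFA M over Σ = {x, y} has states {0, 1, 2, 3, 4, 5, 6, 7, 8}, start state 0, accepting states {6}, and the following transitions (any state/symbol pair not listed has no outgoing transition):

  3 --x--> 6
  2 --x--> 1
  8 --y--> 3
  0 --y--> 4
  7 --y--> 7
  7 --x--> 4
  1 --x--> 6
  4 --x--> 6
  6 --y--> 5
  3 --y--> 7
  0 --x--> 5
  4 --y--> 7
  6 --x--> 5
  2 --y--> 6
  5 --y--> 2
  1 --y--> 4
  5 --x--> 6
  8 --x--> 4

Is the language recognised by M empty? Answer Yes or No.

The string xx is accepted: the run 0 → 5 → 6 ends in the accepting state 6.
Since at least one string is accepted, L(M) is not empty.

No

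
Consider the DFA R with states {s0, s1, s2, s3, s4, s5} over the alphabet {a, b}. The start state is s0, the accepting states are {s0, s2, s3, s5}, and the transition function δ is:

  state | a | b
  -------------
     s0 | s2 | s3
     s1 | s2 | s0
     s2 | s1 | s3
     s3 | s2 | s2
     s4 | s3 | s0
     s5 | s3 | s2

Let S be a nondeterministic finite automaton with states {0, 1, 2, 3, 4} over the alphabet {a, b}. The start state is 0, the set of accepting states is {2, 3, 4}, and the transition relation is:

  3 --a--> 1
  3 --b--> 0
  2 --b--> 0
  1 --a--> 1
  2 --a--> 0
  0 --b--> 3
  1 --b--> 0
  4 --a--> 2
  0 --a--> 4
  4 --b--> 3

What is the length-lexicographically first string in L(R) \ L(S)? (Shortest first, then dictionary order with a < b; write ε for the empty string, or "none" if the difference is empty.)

ε

The empty string ε is accepted by R but not by S.
Since ε is the unique shortest string, it is the required witness.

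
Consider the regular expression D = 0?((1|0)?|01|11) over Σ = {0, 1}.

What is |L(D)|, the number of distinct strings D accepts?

The expression has no Kleene star, so L(D) is finite. Expanding the alternatives gives {ε, 0, 1, 00, 01, 11, 001, 011}.
That is 1 of length 0, 2 of length 1, 3 of length 2, 2 of length 3: 8 strings in all.

8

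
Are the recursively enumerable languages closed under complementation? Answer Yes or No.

No

If both L and its complement were r.e., running the two recognisers in parallel would decide L, so L would be recursive; but there are r.e. languages that are not recursive (e.g. the halting problem), and their complements are therefore not r.e.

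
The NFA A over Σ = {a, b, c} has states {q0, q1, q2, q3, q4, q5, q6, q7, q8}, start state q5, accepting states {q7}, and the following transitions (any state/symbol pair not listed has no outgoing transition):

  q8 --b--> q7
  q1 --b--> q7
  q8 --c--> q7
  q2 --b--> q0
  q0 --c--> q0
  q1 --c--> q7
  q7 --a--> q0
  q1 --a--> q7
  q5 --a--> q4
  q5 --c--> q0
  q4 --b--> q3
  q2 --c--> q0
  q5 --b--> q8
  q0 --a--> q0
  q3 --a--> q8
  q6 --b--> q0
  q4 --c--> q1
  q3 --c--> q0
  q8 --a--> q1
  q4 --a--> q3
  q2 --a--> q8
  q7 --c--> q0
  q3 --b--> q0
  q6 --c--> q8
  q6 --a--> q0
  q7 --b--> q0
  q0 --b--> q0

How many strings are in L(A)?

18

The useful subgraph on states {q1, q3, q4, q5, q7, q8} is acyclic, so L(A) is finite; the longest accepting path visits 6 useful states, giving maximum string length 5.
Counting accepting paths from q5 by length: 2 of length 2, 6 of length 3, 4 of length 4, 6 of length 5. Total 18.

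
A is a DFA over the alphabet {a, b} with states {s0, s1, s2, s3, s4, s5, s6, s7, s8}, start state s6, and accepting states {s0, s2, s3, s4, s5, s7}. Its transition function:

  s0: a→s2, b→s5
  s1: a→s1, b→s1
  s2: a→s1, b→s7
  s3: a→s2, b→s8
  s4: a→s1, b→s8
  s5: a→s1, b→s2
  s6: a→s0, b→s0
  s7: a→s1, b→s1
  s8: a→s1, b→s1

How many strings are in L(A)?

12

The useful subgraph on states {s0, s2, s5, s6, s7} is acyclic, so L(A) is finite; the longest accepting path visits 5 useful states, giving maximum string length 4.
Counting accepting paths from s6 by length: 2 of length 1, 4 of length 2, 4 of length 3, 2 of length 4. Total 12.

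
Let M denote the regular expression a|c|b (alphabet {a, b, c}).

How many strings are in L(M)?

3

The expression has no Kleene star, so L(M) is finite. Expanding the alternatives gives {a, b, c}.
That is 3 of length 1: 3 strings in all.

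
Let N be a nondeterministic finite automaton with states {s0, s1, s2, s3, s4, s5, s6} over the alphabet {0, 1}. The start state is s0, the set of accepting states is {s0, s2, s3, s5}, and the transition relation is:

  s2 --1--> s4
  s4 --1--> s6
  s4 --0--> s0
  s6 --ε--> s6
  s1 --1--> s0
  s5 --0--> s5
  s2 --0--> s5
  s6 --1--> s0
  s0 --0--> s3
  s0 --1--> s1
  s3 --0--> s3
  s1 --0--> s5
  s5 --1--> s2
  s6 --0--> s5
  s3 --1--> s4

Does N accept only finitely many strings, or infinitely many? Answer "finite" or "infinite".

State s0 is reachable from the start and can reach an accepting state, and it lies on the cycle s0 → s1 → s0.
Traversing that cycle any number of times yields accepted strings of unbounded length, so the language is infinite.

infinite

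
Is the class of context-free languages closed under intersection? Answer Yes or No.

No

{aⁿbⁿcᵐ : m,n≥0} and {aᵐbⁿcⁿ : m,n≥0} are both context-free, but their intersection {aⁿbⁿcⁿ : n≥0} is not (pumping lemma).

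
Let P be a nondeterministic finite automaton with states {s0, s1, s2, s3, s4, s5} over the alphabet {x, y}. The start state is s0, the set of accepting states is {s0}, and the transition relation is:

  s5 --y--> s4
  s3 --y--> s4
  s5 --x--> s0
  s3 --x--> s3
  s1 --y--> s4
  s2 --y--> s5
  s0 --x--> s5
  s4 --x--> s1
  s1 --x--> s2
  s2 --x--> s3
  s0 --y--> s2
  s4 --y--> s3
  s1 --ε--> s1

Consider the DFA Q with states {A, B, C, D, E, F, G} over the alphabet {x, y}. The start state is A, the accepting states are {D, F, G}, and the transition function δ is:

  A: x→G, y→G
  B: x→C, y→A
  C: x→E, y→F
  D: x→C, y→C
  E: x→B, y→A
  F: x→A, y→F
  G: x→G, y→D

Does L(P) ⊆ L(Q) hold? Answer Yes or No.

The empty string ε is in L(P) but not in L(Q).
So L(P) ⊄ L(Q).

No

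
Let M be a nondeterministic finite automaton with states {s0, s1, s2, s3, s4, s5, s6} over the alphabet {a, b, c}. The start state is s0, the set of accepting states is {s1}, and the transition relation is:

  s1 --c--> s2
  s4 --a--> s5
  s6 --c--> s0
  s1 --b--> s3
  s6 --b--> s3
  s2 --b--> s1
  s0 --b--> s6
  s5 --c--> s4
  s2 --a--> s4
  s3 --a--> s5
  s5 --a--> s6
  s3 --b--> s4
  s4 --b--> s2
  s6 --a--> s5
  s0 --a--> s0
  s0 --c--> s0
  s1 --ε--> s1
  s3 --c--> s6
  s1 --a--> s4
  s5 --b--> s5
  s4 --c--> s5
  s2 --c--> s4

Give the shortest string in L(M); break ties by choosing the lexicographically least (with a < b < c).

bacbb

A breadth-first search from s0 reaches an accepting state first via the path s0 → s6 → s5 → s4 → s2 → s1 on input bacbb.
No string of length < 5 is accepted (BFS exhausts all shorter strings without reaching an accepting state), and bacbb is the lexicographically least accepting string of length 5.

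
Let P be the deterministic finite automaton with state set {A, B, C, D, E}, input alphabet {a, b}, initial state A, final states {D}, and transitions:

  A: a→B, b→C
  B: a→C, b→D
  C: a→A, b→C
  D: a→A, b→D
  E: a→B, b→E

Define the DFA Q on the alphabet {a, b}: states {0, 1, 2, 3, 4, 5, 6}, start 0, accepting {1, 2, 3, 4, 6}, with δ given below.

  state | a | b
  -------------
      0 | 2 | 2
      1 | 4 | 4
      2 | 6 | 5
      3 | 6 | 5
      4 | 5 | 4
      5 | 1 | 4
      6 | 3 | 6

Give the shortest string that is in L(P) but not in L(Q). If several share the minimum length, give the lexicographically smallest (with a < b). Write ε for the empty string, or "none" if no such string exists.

ab

The string ab is accepted by P but not by Q.
No shorter string lies in the difference, and ab is the lexicographically first length-2 string in L(P) \ L(Q).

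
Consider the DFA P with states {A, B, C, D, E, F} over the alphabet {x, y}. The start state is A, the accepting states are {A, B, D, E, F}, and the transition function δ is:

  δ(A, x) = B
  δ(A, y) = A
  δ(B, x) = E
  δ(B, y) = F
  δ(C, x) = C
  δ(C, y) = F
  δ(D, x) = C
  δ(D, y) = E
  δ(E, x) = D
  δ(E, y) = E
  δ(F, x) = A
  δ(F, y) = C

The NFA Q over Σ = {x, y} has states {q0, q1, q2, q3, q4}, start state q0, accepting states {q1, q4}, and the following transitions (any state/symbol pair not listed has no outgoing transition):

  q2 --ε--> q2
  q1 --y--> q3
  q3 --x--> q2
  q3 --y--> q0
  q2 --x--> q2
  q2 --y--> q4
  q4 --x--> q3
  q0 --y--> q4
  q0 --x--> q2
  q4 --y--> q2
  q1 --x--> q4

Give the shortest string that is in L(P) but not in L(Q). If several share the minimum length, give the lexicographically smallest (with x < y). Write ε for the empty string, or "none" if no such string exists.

The empty string ε is accepted by P but not by Q.
Since ε is the unique shortest string, it is the required witness.

ε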